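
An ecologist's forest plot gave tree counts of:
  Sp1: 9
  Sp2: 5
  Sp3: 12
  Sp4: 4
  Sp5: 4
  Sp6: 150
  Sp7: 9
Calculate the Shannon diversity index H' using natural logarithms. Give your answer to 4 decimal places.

0.9098

Total N = 9+5+12+4+4+150+9 = 193, so the proportions are 0.046632, 0.025907, 0.062176, 0.020725, 0.020725, 0.777202, 0.046632 (working shown to 6 dp, full precision carried).
Each pᵢ ln pᵢ term: 0.046632×(-3.065466)=-0.142949, 0.025907×(-3.653252)=-0.094644, 0.062176×(-2.777784)=-0.172712, 0.020725×(-3.876396)=-0.080340, 0.020725×(-3.876396)=-0.080340, 0.777202×(-0.252055)=-0.195898, 0.046632×(-3.065466)=-0.142949.
Sum = -0.909831, so H' = 0.9098.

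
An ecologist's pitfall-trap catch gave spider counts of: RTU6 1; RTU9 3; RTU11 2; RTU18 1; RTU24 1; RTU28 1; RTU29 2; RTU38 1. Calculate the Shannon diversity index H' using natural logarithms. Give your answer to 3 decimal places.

1.979

Total N = 1+3+2+1+1+1+2+1 = 12, so the proportions are 0.08333, 0.25, 0.16667, 0.08333, 0.08333, 0.08333, 0.16667, 0.08333 (working shown to 5 dp, full precision carried).
Each pᵢ ln pᵢ term: 0.08333×(-2.48491)=-0.20708, 0.25×(-1.38629)=-0.34657, 0.16667×(-1.79176)=-0.29863, 0.08333×(-2.48491)=-0.20708, 0.08333×(-2.48491)=-0.20708, 0.08333×(-2.48491)=-0.20708, 0.16667×(-1.79176)=-0.29863, 0.08333×(-2.48491)=-0.20708.
Sum = -1.97920, so H' = 1.979.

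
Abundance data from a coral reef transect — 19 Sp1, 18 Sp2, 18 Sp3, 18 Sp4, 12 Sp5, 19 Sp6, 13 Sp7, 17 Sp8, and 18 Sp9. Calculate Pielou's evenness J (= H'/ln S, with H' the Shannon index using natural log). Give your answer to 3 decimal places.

Total N = 19+18+18+18+12+19+13+17+18 = 152, so the proportions are 0.125, 0.11842, 0.11842, 0.11842, 0.07895, 0.125, 0.08553, 0.11184, 0.11842 (working shown to 5 dp, full precision carried).
H' = −Σ pᵢ ln pᵢ = −((-0.25993) + (-0.25265) + (-0.25265) + (-0.25265) + (-0.20045) + (-0.25993) + (-0.21030) + (-0.24501) + (-0.25265)) = 2.18623.
With S = 9 species, ln S = 2.19722, so J = 2.18623/2.19722 = 0.99499, i.e. 0.995 to 3 decimal places.

0.995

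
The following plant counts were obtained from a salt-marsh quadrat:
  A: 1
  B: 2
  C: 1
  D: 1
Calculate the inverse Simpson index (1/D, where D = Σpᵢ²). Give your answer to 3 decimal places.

Total N = 1+2+1+1 = 5, so the proportions are 0.2, 0.4, 0.2, 0.2 (working shown to 7 dp, full precision carried).
D = 0.2² + 0.4² + 0.2² + 0.2² = 0.0400000 + 0.1600000 + 0.0400000 + 0.0400000 = 0.2800000.
So 1/D = 3.57143, i.e. 3.571 to 3 decimal places.

3.571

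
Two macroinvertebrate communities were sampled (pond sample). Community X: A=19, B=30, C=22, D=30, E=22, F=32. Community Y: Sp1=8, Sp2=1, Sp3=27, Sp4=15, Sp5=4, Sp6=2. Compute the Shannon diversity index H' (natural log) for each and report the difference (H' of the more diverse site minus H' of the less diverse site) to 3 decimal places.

0.417

Community X: N=155, proportions 0.122581, 0.193548, 0.141935, 0.193548, 0.141935, 0.206452, giving H' = 1.772937 (working shown to 6 dp, full precision carried).
Community Y: N=57, proportions 0.140351, 0.017544, 0.473684, 0.263158, 0.070175, 0.035088, giving H' = 1.355764.
Difference = |1.772937 − 1.355764| = 0.417173, i.e. 0.417 to 3 decimal places.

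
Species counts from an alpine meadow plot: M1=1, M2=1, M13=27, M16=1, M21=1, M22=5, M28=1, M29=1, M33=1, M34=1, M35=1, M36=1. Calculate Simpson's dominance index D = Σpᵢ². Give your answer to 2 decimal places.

0.43

Total N = 1+1+27+1+1+5+1+1+1+1+1+1 = 42, so the proportions are 0.0238, 0.0238, 0.6429, 0.0238, 0.0238, 0.119, 0.0238, 0.0238, 0.0238, 0.0238, 0.0238, 0.0238 (working shown to 4 dp, full precision carried).
D = 0.0238² + 0.0238² + 0.6429² + 0.0238² + 0.0238² + 0.119² + 0.0238² + 0.0238² + 0.0238² + 0.0238² + 0.0238² + 0.0238² = 0.0006 + 0.0006 + 0.4133 + 0.0006 + 0.0006 + 0.0142 + 0.0006 + 0.0006 + 0.0006 + 0.0006 + 0.0006 + 0.0006 = 0.4331.
To 2 decimal places, D = 0.43.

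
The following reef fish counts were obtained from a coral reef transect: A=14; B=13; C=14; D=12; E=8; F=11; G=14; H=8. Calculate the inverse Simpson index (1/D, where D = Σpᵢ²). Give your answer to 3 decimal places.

7.683

Total N = 14+13+14+12+8+11+14+8 = 94, so the proportions are 0.1489362, 0.1382979, 0.1489362, 0.1276596, 0.0851064, 0.1170213, 0.1489362, 0.0851064 (working shown to 7 dp, full precision carried).
D = 0.1489362² + 0.1382979² + 0.1489362² + 0.1276596² + 0.0851064² + 0.1170213² + 0.1489362² + 0.0851064² = 0.0221820 + 0.0191263 + 0.0221820 + 0.0162970 + 0.0072431 + 0.0136940 + 0.0221820 + 0.0072431 = 0.1301494.
So 1/D = 7.68348, i.e. 7.683 to 3 decimal places.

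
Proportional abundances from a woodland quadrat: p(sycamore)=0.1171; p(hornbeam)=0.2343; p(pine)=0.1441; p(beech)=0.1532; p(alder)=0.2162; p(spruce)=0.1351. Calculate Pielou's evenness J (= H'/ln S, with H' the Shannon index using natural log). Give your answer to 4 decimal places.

0.9819

H' = −Σ pᵢ ln pᵢ = −((-0.251148) + (-0.340005) + (-0.279157) + (-0.287405) + (-0.331121) + (-0.270435)) = 1.759271 (working shown to 6 dp, full precision carried).
With S = 6 species, ln S = 1.791759, so J = 1.759271/1.791759 = 0.981868, i.e. 0.9819 to 4 decimal places.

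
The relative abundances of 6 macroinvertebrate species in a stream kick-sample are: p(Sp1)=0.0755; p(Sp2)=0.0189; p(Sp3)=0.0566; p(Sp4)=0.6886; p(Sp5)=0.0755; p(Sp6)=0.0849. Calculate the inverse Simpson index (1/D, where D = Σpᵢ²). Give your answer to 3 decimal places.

D = 0.0755² + 0.0189² + 0.0566² + 0.6886² + 0.0755² + 0.0849² = 0.005700 + 0.000357 + 0.003204 + 0.474170 + 0.005700 + 0.007208 = 0.496339 (working shown to 6 dp, full precision carried).
So 1/D = 2.01475, i.e. 2.015 to 3 decimal places.

2.015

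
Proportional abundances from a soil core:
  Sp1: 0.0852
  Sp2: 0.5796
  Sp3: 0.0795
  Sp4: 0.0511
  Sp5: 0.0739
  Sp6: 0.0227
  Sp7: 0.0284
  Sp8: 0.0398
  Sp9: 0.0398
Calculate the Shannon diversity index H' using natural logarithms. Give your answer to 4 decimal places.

Each pᵢ ln pᵢ term (working shown to 6 dp, full precision carried): 0.0852×(-2.462754)=-0.209827, 0.5796×(-0.545417)=-0.316124, 0.0795×(-2.531998)=-0.201294, 0.0511×(-2.973971)=-0.151970, 0.0739×(-2.605042)=-0.192513, 0.0227×(-3.785390)=-0.085928, 0.0284×(-3.561366)=-0.101143, 0.0398×(-3.223888)=-0.128311, 0.0398×(-3.223888)=-0.128311.
Sum = -1.515419, so H' = 1.5154.

1.5154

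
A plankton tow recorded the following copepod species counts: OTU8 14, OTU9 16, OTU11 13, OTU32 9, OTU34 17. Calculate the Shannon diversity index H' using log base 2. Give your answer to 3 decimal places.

2.291

Total N = 14+16+13+9+17 = 69, so the proportions are 0.2029, 0.23188, 0.18841, 0.13043, 0.24638 (working shown to 5 dp, full precision carried).
Each pᵢ log₂ pᵢ term: 0.2029×(-2.30117)=-0.46690, 0.23188×(-2.10852)=-0.48893, 0.18841×(-2.40808)=-0.45370, 0.13043×(-2.93860)=-0.38330, 0.24638×(-2.02106)=-0.49794.
Sum = -2.29077, so H' = 2.291.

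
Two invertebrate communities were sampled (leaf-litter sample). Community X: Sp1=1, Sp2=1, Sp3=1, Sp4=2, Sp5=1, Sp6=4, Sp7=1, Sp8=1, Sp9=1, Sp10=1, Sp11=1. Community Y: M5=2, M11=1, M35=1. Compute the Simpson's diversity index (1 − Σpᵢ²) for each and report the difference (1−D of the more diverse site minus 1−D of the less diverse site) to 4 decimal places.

0.2461

Community X: N=15, proportions 0.066667, 0.066667, 0.066667, 0.133333, 0.066667, 0.266667, 0.066667, 0.066667, 0.066667, 0.066667, 0.066667, giving 1−D = 0.871111 (working shown to 6 dp, full precision carried).
Community Y: N=4, proportions 0.5, 0.25, 0.25, giving 1−D = 0.625000.
Difference = |0.871111 − 0.625000| = 0.246111, i.e. 0.2461 to 4 decimal places.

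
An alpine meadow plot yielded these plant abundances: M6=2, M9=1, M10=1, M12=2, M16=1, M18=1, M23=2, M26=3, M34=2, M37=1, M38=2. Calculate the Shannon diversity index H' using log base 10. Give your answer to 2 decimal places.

Total N = 2+1+1+2+1+1+2+3+2+1+2 = 18, so the proportions are 0.1111, 0.0556, 0.0556, 0.1111, 0.0556, 0.0556, 0.1111, 0.1667, 0.1111, 0.0556, 0.1111 (working shown to 4 dp, full precision carried).
Each pᵢ log₁₀ pᵢ term: 0.1111×(-0.9542)=-0.1060, 0.0556×(-1.2553)=-0.0697, 0.0556×(-1.2553)=-0.0697, 0.1111×(-0.9542)=-0.1060, 0.0556×(-1.2553)=-0.0697, 0.0556×(-1.2553)=-0.0697, 0.1111×(-0.9542)=-0.1060, 0.1667×(-0.7782)=-0.1297, 0.1111×(-0.9542)=-0.1060, 0.0556×(-1.2553)=-0.0697, 0.1111×(-0.9542)=-0.1060.
Sum = -1.0085, so H' = 1.01.

1.01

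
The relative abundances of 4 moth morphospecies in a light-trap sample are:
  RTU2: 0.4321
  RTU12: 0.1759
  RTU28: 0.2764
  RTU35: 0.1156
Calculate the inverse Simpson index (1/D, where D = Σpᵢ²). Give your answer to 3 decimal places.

D = 0.4321² + 0.1759² + 0.2764² + 0.1156² = 0.1867104 + 0.0309408 + 0.0763970 + 0.0133634 = 0.3074115 (working shown to 7 dp, full precision carried).
So 1/D = 3.25297, i.e. 3.253 to 3 decimal places.

3.253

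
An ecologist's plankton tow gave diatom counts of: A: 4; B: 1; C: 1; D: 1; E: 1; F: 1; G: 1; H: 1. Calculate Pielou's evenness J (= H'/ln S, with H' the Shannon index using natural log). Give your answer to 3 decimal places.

Total N = 4+1+1+1+1+1+1+1 = 11, so the proportions are 0.36364, 0.09091, 0.09091, 0.09091, 0.09091, 0.09091, 0.09091, 0.09091 (working shown to 5 dp, full precision carried).
H' = −Σ pᵢ ln pᵢ = −((-0.36785) + (-0.21799) + (-0.21799) + (-0.21799) + (-0.21799) + (-0.21799) + (-0.21799) + (-0.21799)) = 1.89379.
With S = 8 species, ln S = 2.07944, so J = 1.89379/2.07944 = 0.91072, i.e. 0.911 to 3 decimal places.

0.911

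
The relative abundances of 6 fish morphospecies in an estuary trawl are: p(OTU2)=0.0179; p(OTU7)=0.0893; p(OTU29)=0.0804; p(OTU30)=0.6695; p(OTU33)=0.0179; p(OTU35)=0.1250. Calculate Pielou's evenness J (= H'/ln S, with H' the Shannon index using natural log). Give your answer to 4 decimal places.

H' = −Σ pᵢ ln pᵢ = −((-0.072011) + (-0.215727) + (-0.202668) + (-0.268620) + (-0.072011) + (-0.259930)) = 1.090966 (working shown to 6 dp, full precision carried).
With S = 6 species, ln S = 1.791759, so J = 1.090966/1.791759 = 0.608880, i.e. 0.6089 to 4 decimal places.

0.6089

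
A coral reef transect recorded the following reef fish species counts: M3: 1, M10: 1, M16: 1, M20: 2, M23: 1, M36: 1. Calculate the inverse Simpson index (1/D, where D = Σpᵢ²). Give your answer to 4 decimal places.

5.4444

Total N = 1+1+1+2+1+1 = 7, so the proportions are 0.14285714, 0.14285714, 0.14285714, 0.28571429, 0.14285714, 0.14285714 (working shown to 8 dp, full precision carried).
D = 0.14285714² + 0.14285714² + 0.14285714² + 0.28571429² + 0.14285714² + 0.14285714² = 0.02040816 + 0.02040816 + 0.02040816 + 0.08163265 + 0.02040816 + 0.02040816 = 0.18367347.
So 1/D = 5.444444, i.e. 5.4444 to 4 decimal places.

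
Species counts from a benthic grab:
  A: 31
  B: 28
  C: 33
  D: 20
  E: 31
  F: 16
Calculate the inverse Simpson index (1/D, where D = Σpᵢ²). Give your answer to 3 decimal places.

Total N = 31+28+33+20+31+16 = 159, so the proportions are 0.1949686, 0.1761006, 0.2075472, 0.1257862, 0.1949686, 0.1006289 (working shown to 7 dp, full precision carried).
D = 0.1949686² + 0.1761006² + 0.2075472² + 0.1257862² + 0.1949686² + 0.1006289² = 0.0380127 + 0.0310114 + 0.0430758 + 0.0158222 + 0.0380127 + 0.0101262 = 0.1760611.
So 1/D = 5.67985, i.e. 5.680 to 3 decimal places.

5.680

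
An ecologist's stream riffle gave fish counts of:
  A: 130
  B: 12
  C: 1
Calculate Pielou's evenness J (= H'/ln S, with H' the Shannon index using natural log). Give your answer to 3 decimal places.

0.300

Total N = 130+12+1 = 143, so the proportions are 0.90909, 0.08392, 0.00699 (working shown to 5 dp, full precision carried).
H' = −Σ pᵢ ln pᵢ = −((-0.08665) + (-0.20794) + (-0.03471)) = 0.32929.
With S = 3 species, ln S = 1.09861, so J = 0.32929/1.09861 = 0.29973, i.e. 0.300 to 3 decimal places.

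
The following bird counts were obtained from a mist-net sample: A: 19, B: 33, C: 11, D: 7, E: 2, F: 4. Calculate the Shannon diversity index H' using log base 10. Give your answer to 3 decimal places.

Total N = 19+33+11+7+2+4 = 76, so the proportions are 0.25, 0.43421, 0.14474, 0.09211, 0.02632, 0.05263 (working shown to 5 dp, full precision carried).
Each pᵢ log₁₀ pᵢ term: 0.25×(-0.60206)=-0.15051, 0.43421×(-0.36230)=-0.15731, 0.14474×(-0.83942)=-0.12150, 0.09211×(-1.03572)=-0.09539, 0.02632×(-1.57978)=-0.04157, 0.05263×(-1.27875)=-0.06730.
Sum = -0.63360, so H' = 0.634.

0.634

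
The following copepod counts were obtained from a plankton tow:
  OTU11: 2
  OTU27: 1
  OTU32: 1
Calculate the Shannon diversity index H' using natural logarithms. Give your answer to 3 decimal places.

1.040

Total N = 2+1+1 = 4, so the proportions are 0.5, 0.25, 0.25 (working shown to 5 dp, full precision carried).
Each pᵢ ln pᵢ term: 0.5×(-0.69315)=-0.34657, 0.25×(-1.38629)=-0.34657, 0.25×(-1.38629)=-0.34657.
Sum = -1.03972, so H' = 1.040.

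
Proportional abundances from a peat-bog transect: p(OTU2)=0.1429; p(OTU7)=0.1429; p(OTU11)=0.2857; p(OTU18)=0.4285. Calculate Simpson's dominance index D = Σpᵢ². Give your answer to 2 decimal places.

D = 0.1429² + 0.1429² + 0.2857² + 0.4285² = 0.0204 + 0.0204 + 0.0816 + 0.1836 = 0.3061 (working shown to 4 dp, full precision carried).
To 2 decimal places, D = 0.31.

0.31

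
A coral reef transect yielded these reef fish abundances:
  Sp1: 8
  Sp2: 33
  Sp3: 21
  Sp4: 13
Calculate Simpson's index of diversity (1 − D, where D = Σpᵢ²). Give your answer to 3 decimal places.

0.687

Total N = 8+33+21+13 = 75, so the proportions are 0.10667, 0.44, 0.28, 0.17333 (working shown to 5 dp, full precision carried).
D = 0.10667² + 0.44² + 0.28² + 0.17333² = 0.01138 + 0.19360 + 0.07840 + 0.03004 = 0.31342.
So 1 − D = 0.68658, i.e. 0.687 to 3 decimal places.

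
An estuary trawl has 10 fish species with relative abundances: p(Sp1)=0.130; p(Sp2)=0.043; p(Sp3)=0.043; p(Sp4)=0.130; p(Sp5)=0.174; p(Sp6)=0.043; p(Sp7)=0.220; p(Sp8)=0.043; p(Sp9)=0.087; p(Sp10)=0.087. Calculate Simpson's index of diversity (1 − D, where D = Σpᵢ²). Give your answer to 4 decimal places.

0.8650

D = 0.13² + 0.043² + 0.043² + 0.13² + 0.174² + 0.043² + 0.22² + 0.043² + 0.087² + 0.087² = 0.016900 + 0.001849 + 0.001849 + 0.016900 + 0.030276 + 0.001849 + 0.048400 + 0.001849 + 0.007569 + 0.007569 = 0.135010 (working shown to 6 dp, full precision carried).
So 1 − D = 0.864990, i.e. 0.8650 to 4 decimal places.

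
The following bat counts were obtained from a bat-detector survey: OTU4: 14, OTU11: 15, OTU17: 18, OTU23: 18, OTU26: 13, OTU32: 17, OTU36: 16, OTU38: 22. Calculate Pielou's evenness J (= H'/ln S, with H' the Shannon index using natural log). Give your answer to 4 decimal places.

0.9941

Total N = 14+15+18+18+13+17+16+22 = 133, so the proportions are 0.105263, 0.112782, 0.135338, 0.135338, 0.097744, 0.12782, 0.120301, 0.165414 (working shown to 6 dp, full precision carried).
H' = −Σ pᵢ ln pᵢ = −((-0.236978) + (-0.246124) + (-0.270674) + (-0.270674) + (-0.227295) + (-0.262942) + (-0.254768) + (-0.297630)) = 2.067084.
With S = 8 species, ln S = 2.079442, so J = 2.067084/2.079442 = 0.994057, i.e. 0.9941 to 4 decimal places.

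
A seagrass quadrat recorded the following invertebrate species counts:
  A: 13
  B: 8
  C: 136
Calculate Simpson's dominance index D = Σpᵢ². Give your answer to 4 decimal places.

Total N = 13+8+136 = 157, so the proportions are 0.082803, 0.050955, 0.866242 (working shown to 6 dp, full precision carried).
D = 0.082803² + 0.050955² + 0.866242² = 0.006856 + 0.002596 + 0.750375 = 0.759828.
To 4 decimal places, D = 0.7598.

0.7598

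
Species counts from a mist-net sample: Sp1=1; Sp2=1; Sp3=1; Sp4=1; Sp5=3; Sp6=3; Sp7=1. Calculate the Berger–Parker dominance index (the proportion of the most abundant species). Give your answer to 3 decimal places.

0.273

Total N = 1+1+1+1+3+3+1 = 11, so the proportions are 0.09091, 0.09091, 0.09091, 0.09091, 0.27273, 0.27273, 0.09091 (working shown to 5 dp, full precision carried).
The largest proportion is 0.27273, i.e. d = 0.273 to 3 decimal places.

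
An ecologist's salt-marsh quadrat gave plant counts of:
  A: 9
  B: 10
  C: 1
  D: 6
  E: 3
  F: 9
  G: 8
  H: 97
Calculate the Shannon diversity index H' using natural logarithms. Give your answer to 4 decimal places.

Total N = 9+10+1+6+3+9+8+97 = 143, so the proportions are 0.062937, 0.06993, 0.006993, 0.041958, 0.020979, 0.062937, 0.055944, 0.678322 (working shown to 6 dp, full precision carried).
Each pᵢ ln pᵢ term: 0.062937×(-2.765620)=-0.174060, 0.06993×(-2.660260)=-0.186032, 0.006993×(-4.962845)=-0.034705, 0.041958×(-3.171085)=-0.133053, 0.020979×(-3.864232)=-0.081068, 0.062937×(-2.765620)=-0.174060, 0.055944×(-2.883403)=-0.161309, 0.678322×(-0.388134)=-0.263279.
Sum = -1.207566, so H' = 1.2076.

1.2076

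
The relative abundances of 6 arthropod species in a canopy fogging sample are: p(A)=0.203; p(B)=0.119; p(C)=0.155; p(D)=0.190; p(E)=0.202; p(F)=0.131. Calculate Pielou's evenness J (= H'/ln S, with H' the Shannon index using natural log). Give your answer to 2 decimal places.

0.99

H' = −Σ pᵢ ln pᵢ = −((-0.3237) + (-0.2533) + (-0.2890) + (-0.3155) + (-0.3231) + (-0.2663)) = 1.7709 (working shown to 4 dp, full precision carried).
With S = 6 species, ln S = 1.7918, so J = 1.7709/1.7918 = 0.9883, i.e. 0.99 to 2 decimal places.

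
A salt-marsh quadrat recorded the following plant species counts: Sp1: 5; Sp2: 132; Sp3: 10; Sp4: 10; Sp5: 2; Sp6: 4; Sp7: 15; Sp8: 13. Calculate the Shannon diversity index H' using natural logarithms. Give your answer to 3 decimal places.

Total N = 5+132+10+10+2+4+15+13 = 191, so the proportions are 0.02618, 0.6911, 0.05236, 0.05236, 0.01047, 0.02094, 0.07853, 0.06806 (working shown to 5 dp, full precision carried).
Each pᵢ ln pᵢ term: 0.02618×(-3.64284)=-0.09536, 0.6911×(-0.36947)=-0.25534, 0.05236×(-2.94969)=-0.15443, 0.05236×(-2.94969)=-0.15443, 0.01047×(-4.55913)=-0.04774, 0.02094×(-3.86598)=-0.08096, 0.07853×(-2.54422)=-0.19981, 0.06806×(-2.68732)=-0.18291.
Sum = -1.17099, so H' = 1.171.

1.171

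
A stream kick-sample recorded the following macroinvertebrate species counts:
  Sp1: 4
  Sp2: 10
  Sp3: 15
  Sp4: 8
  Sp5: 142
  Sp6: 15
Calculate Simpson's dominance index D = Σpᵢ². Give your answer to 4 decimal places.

Total N = 4+10+15+8+142+15 = 194, so the proportions are 0.020619, 0.051546, 0.07732, 0.041237, 0.731959, 0.07732 (working shown to 6 dp, full precision carried).
D = 0.020619² + 0.051546² + 0.07732² + 0.041237² + 0.731959² + 0.07732² = 0.000425 + 0.002657 + 0.005978 + 0.001700 + 0.535764 + 0.005978 = 0.552503.
To 4 decimal places, D = 0.5525.

0.5525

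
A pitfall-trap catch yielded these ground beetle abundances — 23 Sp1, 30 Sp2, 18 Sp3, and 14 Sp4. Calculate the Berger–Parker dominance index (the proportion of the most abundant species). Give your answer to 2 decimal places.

0.35

Total N = 23+30+18+14 = 85, so the proportions are 0.2706, 0.3529, 0.2118, 0.1647 (working shown to 4 dp, full precision carried).
The largest proportion is 0.3529, i.e. d = 0.35 to 2 decimal places.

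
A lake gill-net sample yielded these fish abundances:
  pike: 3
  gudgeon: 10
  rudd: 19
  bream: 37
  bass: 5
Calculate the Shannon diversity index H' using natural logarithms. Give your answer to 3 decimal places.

Total N = 3+10+19+37+5 = 74, so the proportions are 0.04054, 0.13514, 0.25676, 0.5, 0.06757 (working shown to 5 dp, full precision carried).
Each pᵢ ln pᵢ term: 0.04054×(-3.20545)=-0.12995, 0.13514×(-2.00148)=-0.27047, 0.25676×(-1.35963)=-0.34909, 0.5×(-0.69315)=-0.34657, 0.06757×(-2.69463)=-0.18207.
Sum = -1.27816, so H' = 1.278.

1.278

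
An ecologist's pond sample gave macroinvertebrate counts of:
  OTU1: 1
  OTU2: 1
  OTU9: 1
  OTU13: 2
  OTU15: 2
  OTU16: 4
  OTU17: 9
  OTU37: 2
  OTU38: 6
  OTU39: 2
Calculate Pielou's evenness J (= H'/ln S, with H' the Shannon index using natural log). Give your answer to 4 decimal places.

0.8747

Total N = 1+1+1+2+2+4+9+2+6+2 = 30, so the proportions are 0.033333, 0.033333, 0.033333, 0.066667, 0.066667, 0.133333, 0.3, 0.066667, 0.2, 0.066667 (working shown to 6 dp, full precision carried).
H' = −Σ pᵢ ln pᵢ = −((-0.113373) + (-0.113373) + (-0.113373) + (-0.180537) + (-0.180537) + (-0.268654) + (-0.361192) + (-0.180537) + (-0.321888) + (-0.180537)) = 2.014000.
With S = 10 species, ln S = 2.302585, so J = 2.014000/2.302585 = 0.874669, i.e. 0.8747 to 4 decimal places.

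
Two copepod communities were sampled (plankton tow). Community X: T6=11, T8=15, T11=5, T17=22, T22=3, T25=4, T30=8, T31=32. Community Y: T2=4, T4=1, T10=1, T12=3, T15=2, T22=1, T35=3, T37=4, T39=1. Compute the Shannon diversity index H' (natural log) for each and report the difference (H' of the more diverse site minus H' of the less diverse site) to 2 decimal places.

0.23

Community X: N=100, proportions 0.11, 0.15, 0.05, 0.22, 0.03, 0.04, 0.08, 0.32, giving H' = 1.8109 (working shown to 4 dp, full precision carried).
Community Y: N=20, proportions 0.2, 0.05, 0.05, 0.15, 0.1, 0.05, 0.15, 0.2, 0.05, giving H' = 2.0423.
Difference = |1.8109 − 2.0423| = 0.2314, i.e. 0.23 to 2 decimal places.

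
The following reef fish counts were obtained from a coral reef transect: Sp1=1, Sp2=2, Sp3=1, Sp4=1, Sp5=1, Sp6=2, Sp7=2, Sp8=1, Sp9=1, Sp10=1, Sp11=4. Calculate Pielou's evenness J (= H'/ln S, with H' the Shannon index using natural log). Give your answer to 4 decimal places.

0.9435

Total N = 1+2+1+1+1+2+2+1+1+1+4 = 17, so the proportions are 0.058824, 0.117647, 0.058824, 0.058824, 0.058824, 0.117647, 0.117647, 0.058824, 0.058824, 0.058824, 0.235294 (working shown to 6 dp, full precision carried).
H' = −Σ pᵢ ln pᵢ = −((-0.166660) + (-0.251772) + (-0.166660) + (-0.166660) + (-0.166660) + (-0.251772) + (-0.251772) + (-0.166660) + (-0.166660) + (-0.166660) + (-0.340452)) = 2.262386.
With S = 11 species, ln S = 2.397895, so J = 2.262386/2.397895 = 0.943488, i.e. 0.9435 to 4 decimal places.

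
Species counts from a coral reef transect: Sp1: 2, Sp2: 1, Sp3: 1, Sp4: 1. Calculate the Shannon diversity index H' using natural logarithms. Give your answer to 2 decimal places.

1.33

Total N = 2+1+1+1 = 5, so the proportions are 0.4, 0.2, 0.2, 0.2 (working shown to 4 dp, full precision carried).
Each pᵢ ln pᵢ term: 0.4×(-0.9163)=-0.3665, 0.2×(-1.6094)=-0.3219, 0.2×(-1.6094)=-0.3219, 0.2×(-1.6094)=-0.3219.
Sum = -1.3322, so H' = 1.33.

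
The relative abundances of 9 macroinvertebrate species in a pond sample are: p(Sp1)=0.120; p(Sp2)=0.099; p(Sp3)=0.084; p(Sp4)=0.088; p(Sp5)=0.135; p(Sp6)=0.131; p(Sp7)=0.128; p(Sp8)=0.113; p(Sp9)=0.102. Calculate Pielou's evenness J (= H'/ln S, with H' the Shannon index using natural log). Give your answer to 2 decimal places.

0.99

H' = −Σ pᵢ ln pᵢ = −((-0.2544) + (-0.2290) + (-0.2081) + (-0.2139) + (-0.2703) + (-0.2663) + (-0.2631) + (-0.2464) + (-0.2328)) = 2.1843 (working shown to 4 dp, full precision carried).
With S = 9 species, ln S = 2.1972, so J = 2.1843/2.1972 = 0.9941, i.e. 0.99 to 2 decimal places.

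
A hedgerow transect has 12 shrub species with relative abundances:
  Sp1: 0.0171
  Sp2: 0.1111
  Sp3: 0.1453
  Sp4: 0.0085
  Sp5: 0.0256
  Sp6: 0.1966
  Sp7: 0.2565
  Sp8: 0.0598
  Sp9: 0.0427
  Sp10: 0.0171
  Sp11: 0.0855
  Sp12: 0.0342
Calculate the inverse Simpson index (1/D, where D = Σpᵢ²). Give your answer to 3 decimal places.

D = 0.0171² + 0.1111² + 0.1453² + 0.0085² + 0.0256² + 0.1966² + 0.2565² + 0.0598² + 0.0427² + 0.0171² + 0.0855² + 0.0342² = 0.0002924 + 0.0123432 + 0.0211121 + 0.0000723 + 0.0006554 + 0.0386516 + 0.0657922 + 0.0035760 + 0.0018233 + 0.0002924 + 0.0073103 + 0.0011696 = 0.1530908 (working shown to 7 dp, full precision carried).
So 1/D = 6.53207, i.e. 6.532 to 3 decimal places.

6.532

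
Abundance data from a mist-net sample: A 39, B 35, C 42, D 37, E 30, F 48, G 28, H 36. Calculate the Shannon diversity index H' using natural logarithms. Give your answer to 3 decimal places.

Total N = 39+35+42+37+30+48+28+36 = 295, so the proportions are 0.1322, 0.11864, 0.14237, 0.12542, 0.10169, 0.16271, 0.09492, 0.12203 (working shown to 5 dp, full precision carried).
Each pᵢ ln pᵢ term: 0.1322×(-2.02341)=-0.26750, 0.11864×(-2.13163)=-0.25290, 0.14237×(-1.94931)=-0.27753, 0.12542×(-2.07606)=-0.26039, 0.10169×(-2.28578)=-0.23245, 0.16271×(-1.81577)=-0.29545, 0.09492×(-2.35477)=-0.22350, 0.12203×(-2.10346)=-0.25669.
Sum = -2.06642, so H' = 2.066.

2.066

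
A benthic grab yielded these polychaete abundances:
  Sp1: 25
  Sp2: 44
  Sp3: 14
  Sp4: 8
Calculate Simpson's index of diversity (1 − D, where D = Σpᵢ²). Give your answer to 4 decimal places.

Total N = 25+44+14+8 = 91, so the proportions are 0.274725, 0.483516, 0.153846, 0.087912 (working shown to 6 dp, full precision carried).
D = 0.274725² + 0.483516² + 0.153846² + 0.087912² = 0.075474 + 0.233788 + 0.023669 + 0.007729 = 0.340659.
So 1 − D = 0.659341, i.e. 0.6593 to 4 decimal places.

0.6593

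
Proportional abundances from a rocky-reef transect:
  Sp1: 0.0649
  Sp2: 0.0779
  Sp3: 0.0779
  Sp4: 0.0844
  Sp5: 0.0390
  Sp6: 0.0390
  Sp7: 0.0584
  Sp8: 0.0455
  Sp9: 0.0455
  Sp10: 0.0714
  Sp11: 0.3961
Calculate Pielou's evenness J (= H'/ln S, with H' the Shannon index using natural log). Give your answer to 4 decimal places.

H' = −Σ pᵢ ln pᵢ = −((-0.177496) + (-0.198826) + (-0.198826) + (-0.208653) + (-0.126524) + (-0.126524) + (-0.165882) + (-0.140597) + (-0.140597) + (-0.188457) + (-0.366824)) = 2.039205 (working shown to 6 dp, full precision carried).
With S = 11 species, ln S = 2.397895, so J = 2.039205/2.397895 = 0.850414, i.e. 0.8504 to 4 decimal places.

0.8504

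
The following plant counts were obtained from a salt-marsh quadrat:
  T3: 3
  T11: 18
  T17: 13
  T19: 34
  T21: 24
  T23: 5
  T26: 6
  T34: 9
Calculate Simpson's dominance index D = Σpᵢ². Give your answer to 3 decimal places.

0.189

Total N = 3+18+13+34+24+5+6+9 = 112, so the proportions are 0.02679, 0.16071, 0.11607, 0.30357, 0.21429, 0.04464, 0.05357, 0.08036 (working shown to 5 dp, full precision carried).
D = 0.02679² + 0.16071² + 0.11607² + 0.30357² + 0.21429² + 0.04464² + 0.05357² + 0.08036² = 0.00072 + 0.02583 + 0.01347 + 0.09216 + 0.04592 + 0.00199 + 0.00287 + 0.00646 = 0.18941.
To 3 decimal places, D = 0.189.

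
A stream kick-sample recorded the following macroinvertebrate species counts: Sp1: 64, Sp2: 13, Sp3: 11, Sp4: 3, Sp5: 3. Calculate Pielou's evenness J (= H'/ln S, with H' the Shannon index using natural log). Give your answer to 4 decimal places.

0.6252

Total N = 64+13+11+3+3 = 94, so the proportions are 0.680851, 0.138298, 0.117021, 0.031915, 0.031915 (working shown to 6 dp, full precision carried).
H' = −Σ pᵢ ln pᵢ = −((-0.261727) + (-0.273601) + (-0.251057) + (-0.109937) + (-0.109937)) = 1.006259.
With S = 5 species, ln S = 1.609438, so J = 1.006259/1.609438 = 0.625224, i.e. 0.6252 to 4 decimal places.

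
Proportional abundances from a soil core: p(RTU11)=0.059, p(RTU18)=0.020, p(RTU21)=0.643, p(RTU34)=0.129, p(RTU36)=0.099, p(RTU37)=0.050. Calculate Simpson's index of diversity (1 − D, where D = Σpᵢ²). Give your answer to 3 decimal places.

0.554

D = 0.059² + 0.02² + 0.643² + 0.129² + 0.099² + 0.05² = 0.00348 + 0.00040 + 0.41345 + 0.01664 + 0.00980 + 0.00250 = 0.44627 (working shown to 5 dp, full precision carried).
So 1 − D = 0.55373, i.e. 0.554 to 3 decimal places.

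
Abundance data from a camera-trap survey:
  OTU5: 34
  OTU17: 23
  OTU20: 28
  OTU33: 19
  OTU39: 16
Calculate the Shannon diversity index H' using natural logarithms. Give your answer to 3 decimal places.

1.574

Total N = 34+23+28+19+16 = 120, so the proportions are 0.28333, 0.19167, 0.23333, 0.15833, 0.13333 (working shown to 5 dp, full precision carried).
Each pᵢ ln pᵢ term: 0.28333×(-1.26113)=-0.35732, 0.19167×(-1.65200)=-0.31663, 0.23333×(-1.45529)=-0.33957, 0.15833×(-1.84305)=-0.29182, 0.13333×(-2.01490)=-0.26865.
Sum = -1.57399, so H' = 1.574.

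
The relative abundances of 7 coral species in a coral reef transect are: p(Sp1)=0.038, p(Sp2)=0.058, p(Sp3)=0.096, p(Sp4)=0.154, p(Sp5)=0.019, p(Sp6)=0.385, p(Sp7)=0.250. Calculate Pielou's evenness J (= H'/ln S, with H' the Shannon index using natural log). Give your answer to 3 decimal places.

0.818

H' = −Σ pᵢ ln pᵢ = −((-0.12427) + (-0.16514) + (-0.22497) + (-0.28810) + (-0.07530) + (-0.36749) + (-0.34657)) = 1.59184 (working shown to 5 dp, full precision carried).
With S = 7 species, ln S = 1.94591, so J = 1.59184/1.94591 = 0.81805, i.e. 0.818 to 3 decimal places.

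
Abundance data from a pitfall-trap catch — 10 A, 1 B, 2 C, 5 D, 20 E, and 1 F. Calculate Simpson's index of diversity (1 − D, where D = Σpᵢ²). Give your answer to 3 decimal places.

0.651

Total N = 10+1+2+5+20+1 = 39, so the proportions are 0.25641, 0.02564, 0.05128, 0.12821, 0.51282, 0.02564 (working shown to 5 dp, full precision carried).
D = 0.25641² + 0.02564² + 0.05128² + 0.12821² + 0.51282² + 0.02564² = 0.06575 + 0.00066 + 0.00263 + 0.01644 + 0.26298 + 0.00066 = 0.34911.
So 1 − D = 0.65089, i.e. 0.651 to 3 decimal places.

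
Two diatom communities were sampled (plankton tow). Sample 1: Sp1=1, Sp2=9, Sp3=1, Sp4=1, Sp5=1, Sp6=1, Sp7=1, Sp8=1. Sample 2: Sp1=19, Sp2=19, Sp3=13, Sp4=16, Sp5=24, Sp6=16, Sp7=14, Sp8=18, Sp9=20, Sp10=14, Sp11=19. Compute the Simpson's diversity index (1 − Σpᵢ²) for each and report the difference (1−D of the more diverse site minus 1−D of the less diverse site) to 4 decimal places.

0.2500

Sample 1: N=16, proportions 0.0625, 0.5625, 0.0625, 0.0625, 0.0625, 0.0625, 0.0625, 0.0625, giving 1−D = 0.656250 (working shown to 6 dp, full precision carried).
Sample 2: N=192, proportions 0.098958, 0.098958, 0.067708, 0.083333, 0.125, 0.083333, 0.072917, 0.09375, 0.104167, 0.072917, 0.098958, giving 1−D = 0.906250.
Difference = |0.656250 − 0.906250| = 0.250000, i.e. 0.2500 to 4 decimal places.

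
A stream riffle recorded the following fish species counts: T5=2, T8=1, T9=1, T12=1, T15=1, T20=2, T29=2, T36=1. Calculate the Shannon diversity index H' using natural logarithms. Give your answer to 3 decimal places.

Total N = 2+1+1+1+1+2+2+1 = 11, so the proportions are 0.18182, 0.09091, 0.09091, 0.09091, 0.09091, 0.18182, 0.18182, 0.09091 (working shown to 5 dp, full precision carried).
Each pᵢ ln pᵢ term: 0.18182×(-1.70475)=-0.30995, 0.09091×(-2.39790)=-0.21799, 0.09091×(-2.39790)=-0.21799, 0.09091×(-2.39790)=-0.21799, 0.09091×(-2.39790)=-0.21799, 0.18182×(-1.70475)=-0.30995, 0.18182×(-1.70475)=-0.30995, 0.09091×(-2.39790)=-0.21799.
Sum = -2.01981, so H' = 2.020.

2.020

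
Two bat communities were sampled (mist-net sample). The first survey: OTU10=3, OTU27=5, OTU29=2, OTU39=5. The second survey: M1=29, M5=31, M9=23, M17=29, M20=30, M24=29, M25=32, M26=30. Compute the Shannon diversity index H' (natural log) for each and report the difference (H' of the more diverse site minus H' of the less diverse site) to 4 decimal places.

The first survey: N=15, proportions 0.2, 0.333333, 0.133333, 0.333333, giving H' = 1.322950 (working shown to 6 dp, full precision carried).
The second survey: N=233, proportions 0.124464, 0.133047, 0.098712, 0.124464, 0.128755, 0.124464, 0.137339, 0.128755, giving H' = 2.075502.
Difference = |1.322950 − 2.075502| = 0.752552, i.e. 0.7526 to 4 decimal places.

0.7526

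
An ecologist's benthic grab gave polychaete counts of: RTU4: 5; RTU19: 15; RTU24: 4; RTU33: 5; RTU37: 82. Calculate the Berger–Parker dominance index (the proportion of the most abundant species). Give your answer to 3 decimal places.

Total N = 5+15+4+5+82 = 111, so the proportions are 0.04505, 0.13514, 0.03604, 0.04505, 0.73874 (working shown to 5 dp, full precision carried).
The largest proportion is 0.73874, i.e. d = 0.739 to 3 decimal places.

0.739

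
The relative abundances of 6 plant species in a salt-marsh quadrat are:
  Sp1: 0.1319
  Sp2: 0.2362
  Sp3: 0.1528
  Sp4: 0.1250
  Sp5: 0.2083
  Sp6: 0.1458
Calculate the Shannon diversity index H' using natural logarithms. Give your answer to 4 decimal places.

Each pᵢ ln pᵢ term (working shown to 6 dp, full precision carried): 0.1319×(-2.025711)=-0.267191, 0.2362×(-1.443076)=-0.340855, 0.1528×(-1.878625)=-0.287054, 0.125×(-2.079442)=-0.259930, 0.2083×(-1.568776)=-0.326776, 0.1458×(-1.925519)=-0.280741.
Sum = -1.762547, so H' = 1.7625.

1.7625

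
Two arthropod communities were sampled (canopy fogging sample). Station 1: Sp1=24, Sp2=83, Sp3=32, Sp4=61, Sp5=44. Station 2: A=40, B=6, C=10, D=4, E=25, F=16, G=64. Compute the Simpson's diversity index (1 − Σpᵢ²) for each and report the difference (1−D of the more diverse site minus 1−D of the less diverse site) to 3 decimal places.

0.010

Station 1: N=244, proportions 0.09836, 0.34016, 0.13115, 0.25, 0.18033, giving 1−D = 0.76240 (working shown to 5 dp, full precision carried).
Station 2: N=165, proportions 0.24242, 0.03636, 0.06061, 0.02424, 0.15152, 0.09697, 0.38788, giving 1−D = 0.75284.
Difference = |0.76240 − 0.75284| = 0.00956, i.e. 0.010 to 3 decimal places.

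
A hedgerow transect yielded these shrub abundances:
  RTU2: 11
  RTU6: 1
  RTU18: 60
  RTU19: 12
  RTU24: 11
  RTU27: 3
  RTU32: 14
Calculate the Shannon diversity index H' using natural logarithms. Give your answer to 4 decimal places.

1.4285

Total N = 11+1+60+12+11+3+14 = 112, so the proportions are 0.098214, 0.008929, 0.535714, 0.107143, 0.098214, 0.026786, 0.125 (working shown to 6 dp, full precision carried).
Each pᵢ ln pᵢ term: 0.098214×(-2.320604)=-0.227916, 0.008929×(-4.718499)=-0.042129, 0.535714×(-0.624154)=-0.334368, 0.107143×(-2.233592)=-0.239313, 0.098214×(-2.320604)=-0.227916, 0.026786×(-3.619887)=-0.096961, 0.125×(-2.079442)=-0.259930.
Sum = -1.428536, so H' = 1.4285.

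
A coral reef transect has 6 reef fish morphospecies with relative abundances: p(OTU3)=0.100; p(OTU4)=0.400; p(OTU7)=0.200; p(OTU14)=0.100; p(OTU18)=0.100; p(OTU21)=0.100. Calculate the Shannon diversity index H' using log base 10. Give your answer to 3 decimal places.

Each pᵢ log₁₀ pᵢ term (working shown to 5 dp, full precision carried): 0.1×(-1.00000)=-0.10000, 0.4×(-0.39794)=-0.15918, 0.2×(-0.69897)=-0.13979, 0.1×(-1.00000)=-0.10000, 0.1×(-1.00000)=-0.10000, 0.1×(-1.00000)=-0.10000.
Sum = -0.69897, so H' = 0.699.

0.699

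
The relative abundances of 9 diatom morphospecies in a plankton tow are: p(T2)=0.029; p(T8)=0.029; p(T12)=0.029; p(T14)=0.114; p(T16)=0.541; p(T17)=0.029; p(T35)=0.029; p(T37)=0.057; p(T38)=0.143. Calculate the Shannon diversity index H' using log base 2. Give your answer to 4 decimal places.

Each pᵢ log₂ pᵢ term (working shown to 6 dp, full precision carried): 0.029×(-5.107803)=-0.148126, 0.029×(-5.107803)=-0.148126, 0.029×(-5.107803)=-0.148126, 0.114×(-3.132894)=-0.357150, 0.541×(-0.886300)=-0.479488, 0.029×(-5.107803)=-0.148126, 0.029×(-5.107803)=-0.148126, 0.057×(-4.132894)=-0.235575, 0.143×(-2.805913)=-0.401246.
Sum = -2.214090, so H' = 2.2141.

2.2141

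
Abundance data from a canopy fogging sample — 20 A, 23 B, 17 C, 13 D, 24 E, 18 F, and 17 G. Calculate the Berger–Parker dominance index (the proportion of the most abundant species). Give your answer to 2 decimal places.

0.18

Total N = 20+23+17+13+24+18+17 = 132, so the proportions are 0.1515, 0.1742, 0.1288, 0.0985, 0.1818, 0.1364, 0.1288 (working shown to 4 dp, full precision carried).
The largest proportion is 0.1818, i.e. d = 0.18 to 2 decimal places.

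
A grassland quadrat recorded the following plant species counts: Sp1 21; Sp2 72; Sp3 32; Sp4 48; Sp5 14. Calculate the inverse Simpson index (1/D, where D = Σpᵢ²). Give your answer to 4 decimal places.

Total N = 21+72+32+48+14 = 187, so the proportions are 0.11229947, 0.38502674, 0.17112299, 0.25668449, 0.07486631 (working shown to 8 dp, full precision carried).
D = 0.11229947² + 0.38502674² + 0.17112299² + 0.25668449² + 0.07486631² = 0.01261117 + 0.14824559 + 0.02928308 + 0.06588693 + 0.00560496 = 0.26163173.
So 1/D = 3.822166, i.e. 3.8222 to 4 decimal places.

3.8222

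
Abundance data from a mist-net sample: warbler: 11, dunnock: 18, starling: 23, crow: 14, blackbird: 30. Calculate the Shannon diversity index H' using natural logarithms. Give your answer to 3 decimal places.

Total N = 11+18+23+14+30 = 96, so the proportions are 0.11458, 0.1875, 0.23958, 0.14583, 0.3125 (working shown to 5 dp, full precision carried).
Each pᵢ ln pᵢ term: 0.11458×(-2.16645)=-0.24824, 0.1875×(-1.67398)=-0.31387, 0.23958×(-1.42885)=-0.34233, 0.14583×(-1.92529)=-0.28077, 0.3125×(-1.16315)=-0.36348.
Sum = -1.54870, so H' = 1.549.

1.549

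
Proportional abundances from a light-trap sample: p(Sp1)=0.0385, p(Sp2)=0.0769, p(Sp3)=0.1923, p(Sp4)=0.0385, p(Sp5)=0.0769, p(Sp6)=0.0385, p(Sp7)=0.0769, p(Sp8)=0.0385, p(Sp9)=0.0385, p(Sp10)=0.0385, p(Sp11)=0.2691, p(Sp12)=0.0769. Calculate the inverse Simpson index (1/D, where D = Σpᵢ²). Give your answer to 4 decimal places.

D = 0.0385² + 0.0769² + 0.1923² + 0.0385² + 0.0769² + 0.0385² + 0.0769² + 0.0385² + 0.0385² + 0.0385² + 0.2691² + 0.0769² = 0.00148225 + 0.00591361 + 0.03697929 + 0.00148225 + 0.00591361 + 0.00148225 + 0.00591361 + 0.00148225 + 0.00148225 + 0.00148225 + 0.07241481 + 0.00591361 = 0.14194204 (working shown to 8 dp, full precision carried).
So 1/D = 7.045129, i.e. 7.0451 to 4 decimal places.

7.0451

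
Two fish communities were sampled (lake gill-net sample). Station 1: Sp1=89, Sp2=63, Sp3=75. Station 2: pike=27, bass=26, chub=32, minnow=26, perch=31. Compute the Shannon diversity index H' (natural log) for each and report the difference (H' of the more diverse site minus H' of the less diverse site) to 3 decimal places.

Station 1: N=227, proportions 0.39207, 0.277533, 0.330396, giving H' = 1.088749 (working shown to 6 dp, full precision carried).
Station 2: N=142, proportions 0.190141, 0.183099, 0.225352, 0.183099, 0.21831, giving H' = 1.605364.
Difference = |1.088749 − 1.605364| = 0.516615, i.e. 0.517 to 3 decimal places.

0.517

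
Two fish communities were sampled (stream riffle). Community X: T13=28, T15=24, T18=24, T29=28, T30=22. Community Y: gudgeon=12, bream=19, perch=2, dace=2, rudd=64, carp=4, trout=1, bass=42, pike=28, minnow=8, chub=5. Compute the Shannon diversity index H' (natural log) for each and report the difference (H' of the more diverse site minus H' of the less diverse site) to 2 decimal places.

Community X: N=126, proportions 0.2222, 0.1905, 0.1905, 0.2222, 0.1746, giving H' = 1.6049 (working shown to 4 dp, full precision carried).
Community Y: N=187, proportions 0.0642, 0.1016, 0.0107, 0.0107, 0.3422, 0.0214, 0.0053, 0.2246, 0.1497, 0.0428, 0.0267, giving H' = 1.8342.
Difference = |1.6049 − 1.8342| = 0.2293, i.e. 0.23 to 2 decimal places.

0.23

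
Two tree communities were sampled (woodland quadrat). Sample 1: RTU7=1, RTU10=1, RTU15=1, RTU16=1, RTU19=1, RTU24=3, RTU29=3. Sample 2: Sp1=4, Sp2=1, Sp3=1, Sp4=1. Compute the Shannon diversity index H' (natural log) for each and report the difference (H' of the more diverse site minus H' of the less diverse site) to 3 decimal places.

Sample 1: N=11, proportions 0.09091, 0.09091, 0.09091, 0.09091, 0.09091, 0.27273, 0.27273, giving H' = 1.79865 (working shown to 5 dp, full precision carried).
Sample 2: N=7, proportions 0.57143, 0.14286, 0.14286, 0.14286, giving H' = 1.15374.
Difference = |1.79865 − 1.15374| = 0.64491, i.e. 0.645 to 3 decimal places.

0.645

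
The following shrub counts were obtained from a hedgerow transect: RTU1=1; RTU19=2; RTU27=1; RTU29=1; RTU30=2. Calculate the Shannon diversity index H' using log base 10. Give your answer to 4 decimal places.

Total N = 1+2+1+1+2 = 7, so the proportions are 0.142857, 0.285714, 0.142857, 0.142857, 0.285714 (working shown to 6 dp, full precision carried).
Each pᵢ log₁₀ pᵢ term: 0.142857×(-0.845098)=-0.120728, 0.285714×(-0.544068)=-0.155448, 0.142857×(-0.845098)=-0.120728, 0.142857×(-0.845098)=-0.120728, 0.285714×(-0.544068)=-0.155448.
Sum = -0.673081, so H' = 0.6731.

0.6731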